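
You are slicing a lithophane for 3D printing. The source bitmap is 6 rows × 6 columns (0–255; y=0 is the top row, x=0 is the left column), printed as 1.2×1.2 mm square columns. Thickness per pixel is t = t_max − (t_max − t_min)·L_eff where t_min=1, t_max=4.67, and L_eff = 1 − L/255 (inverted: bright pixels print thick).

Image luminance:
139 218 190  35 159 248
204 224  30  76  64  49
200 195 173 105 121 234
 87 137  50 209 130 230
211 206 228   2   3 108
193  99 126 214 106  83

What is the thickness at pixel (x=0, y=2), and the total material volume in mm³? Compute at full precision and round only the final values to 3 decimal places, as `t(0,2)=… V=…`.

t(0,2)=3.878 V=157.246

span = t_max - t_min = 4.67 - 1 = 3.670
L(0,2) = 200, L_eff = 1 - 200/255 = 0.215686 (inverted)
t(0,2) = 4.67 - 3.670·0.215686 = 3.878
Σt over all 6·6 pixels = 1392281/12750 ≈ 109.1985098
V = pitch²·Σt = 1.2²·1392281/12750 = 157.246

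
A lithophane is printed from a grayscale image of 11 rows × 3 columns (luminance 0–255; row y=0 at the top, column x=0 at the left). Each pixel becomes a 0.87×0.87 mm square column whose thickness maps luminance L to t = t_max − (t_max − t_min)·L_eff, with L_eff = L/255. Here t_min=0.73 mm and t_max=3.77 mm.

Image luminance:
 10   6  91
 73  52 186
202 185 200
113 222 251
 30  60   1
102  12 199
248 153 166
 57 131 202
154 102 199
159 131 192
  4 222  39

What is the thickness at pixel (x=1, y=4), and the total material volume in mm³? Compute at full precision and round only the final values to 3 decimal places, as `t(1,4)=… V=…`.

t(1,4)=3.055 V=56.683

span = t_max - t_min = 3.77 - 0.73 = 3.040
L(1,4) = 60, L_eff = 60/255 = 0.235294
t(1,4) = 3.77 - 3.040·0.235294 = 3.055
Σt over all 11·3 pixels = 1909639/25500 ≈ 74.8878039
V = pitch²·Σt = 0.87²·1909639/25500 = 56.683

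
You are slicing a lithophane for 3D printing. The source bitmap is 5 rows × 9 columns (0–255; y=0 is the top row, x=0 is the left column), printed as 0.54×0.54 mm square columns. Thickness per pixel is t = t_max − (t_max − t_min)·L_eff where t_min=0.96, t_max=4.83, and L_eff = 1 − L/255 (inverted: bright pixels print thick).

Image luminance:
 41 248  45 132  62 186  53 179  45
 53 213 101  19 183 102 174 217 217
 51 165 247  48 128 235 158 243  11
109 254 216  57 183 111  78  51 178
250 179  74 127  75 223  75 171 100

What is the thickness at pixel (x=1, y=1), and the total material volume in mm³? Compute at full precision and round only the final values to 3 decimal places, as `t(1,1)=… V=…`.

span = t_max - t_min = 4.83 - 0.96 = 3.870
L(1,1) = 213, L_eff = 1 - 213/255 = 0.164706 (inverted)
t(1,1) = 4.83 - 3.870·0.164706 = 4.193
Σt over all 5·9 pixels = 1149843/8500 ≈ 135.2756471
V = pitch²·Σt = 0.54²·1149843/8500 = 39.446

t(1,1)=4.193 V=39.446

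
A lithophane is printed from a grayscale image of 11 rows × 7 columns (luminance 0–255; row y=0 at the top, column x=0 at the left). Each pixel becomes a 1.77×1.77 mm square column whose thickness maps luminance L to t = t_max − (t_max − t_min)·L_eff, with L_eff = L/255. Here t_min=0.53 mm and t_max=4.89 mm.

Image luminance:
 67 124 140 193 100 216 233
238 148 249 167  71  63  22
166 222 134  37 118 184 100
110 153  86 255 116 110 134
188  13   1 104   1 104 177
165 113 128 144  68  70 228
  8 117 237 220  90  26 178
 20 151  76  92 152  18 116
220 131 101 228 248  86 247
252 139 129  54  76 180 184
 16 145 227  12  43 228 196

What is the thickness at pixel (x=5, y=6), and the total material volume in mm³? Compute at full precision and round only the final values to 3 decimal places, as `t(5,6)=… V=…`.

t(5,6)=4.445 V=638.449

span = t_max - t_min = 4.89 - 0.53 = 4.360
L(5,6) = 26, L_eff = 26/255 = 0.101961
t(5,6) = 4.89 - 4.360·0.101961 = 4.445
Σt over all 11·7 pixels = 5196607/25500 ≈ 203.7885098
V = pitch²·Σt = 1.77²·5196607/25500 = 638.449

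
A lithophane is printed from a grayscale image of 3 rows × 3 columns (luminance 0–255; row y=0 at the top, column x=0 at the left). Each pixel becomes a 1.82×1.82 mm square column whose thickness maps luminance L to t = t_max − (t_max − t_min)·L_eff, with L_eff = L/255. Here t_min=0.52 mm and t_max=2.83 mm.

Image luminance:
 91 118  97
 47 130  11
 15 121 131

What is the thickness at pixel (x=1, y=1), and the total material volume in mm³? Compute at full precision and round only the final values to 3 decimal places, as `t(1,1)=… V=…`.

span = t_max - t_min = 2.83 - 0.52 = 2.310
L(1,1) = 130, L_eff = 130/255 = 0.509804
t(1,1) = 2.83 - 2.310·0.509804 = 1.652
Σt over all 3·3 pixels = 78949/4250 ≈ 18.5762353
V = pitch²·Σt = 1.82²·78949/4250 = 61.532

t(1,1)=1.652 V=61.532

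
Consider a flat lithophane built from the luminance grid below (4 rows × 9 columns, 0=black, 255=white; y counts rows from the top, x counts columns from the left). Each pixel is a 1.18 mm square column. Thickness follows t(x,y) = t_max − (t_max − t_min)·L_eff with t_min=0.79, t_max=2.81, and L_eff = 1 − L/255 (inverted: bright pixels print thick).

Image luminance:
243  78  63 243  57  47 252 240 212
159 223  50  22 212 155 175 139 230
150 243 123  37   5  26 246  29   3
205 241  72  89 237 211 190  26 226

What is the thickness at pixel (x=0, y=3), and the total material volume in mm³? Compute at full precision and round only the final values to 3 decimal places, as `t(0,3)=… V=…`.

span = t_max - t_min = 2.81 - 0.79 = 2.020
L(0,3) = 205, L_eff = 1 - 205/255 = 0.196078 (inverted)
t(0,3) = 2.81 - 2.020·0.196078 = 2.414
Σt over all 4·9 pixels = 883669/12750 ≈ 69.3073725
V = pitch²·Σt = 1.18²·883669/12750 = 96.504

t(0,3)=2.414 V=96.504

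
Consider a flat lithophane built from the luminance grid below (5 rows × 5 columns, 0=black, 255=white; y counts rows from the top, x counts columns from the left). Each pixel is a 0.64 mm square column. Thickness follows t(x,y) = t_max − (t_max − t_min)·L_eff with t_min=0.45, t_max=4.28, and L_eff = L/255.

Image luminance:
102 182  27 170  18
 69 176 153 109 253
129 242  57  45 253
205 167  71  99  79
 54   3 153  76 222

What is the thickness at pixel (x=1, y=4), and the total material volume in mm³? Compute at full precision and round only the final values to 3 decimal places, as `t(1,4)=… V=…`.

t(1,4)=4.235 V=24.670

span = t_max - t_min = 4.28 - 0.45 = 3.830
L(1,4) = 3, L_eff = 3/255 = 0.011765
t(1,4) = 4.28 - 3.830·0.011765 = 4.235
Σt over all 5·5 pixels = 255973/4250 ≈ 60.2289412
V = pitch²·Σt = 0.64²·255973/4250 = 24.670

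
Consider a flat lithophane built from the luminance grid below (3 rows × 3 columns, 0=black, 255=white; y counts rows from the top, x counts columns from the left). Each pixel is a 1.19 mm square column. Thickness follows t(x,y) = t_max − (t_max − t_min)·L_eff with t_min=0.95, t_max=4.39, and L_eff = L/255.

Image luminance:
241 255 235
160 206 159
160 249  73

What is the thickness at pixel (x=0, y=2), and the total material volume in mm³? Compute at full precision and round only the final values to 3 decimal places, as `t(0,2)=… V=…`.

t(0,2)=2.232 V=22.748

span = t_max - t_min = 4.39 - 0.95 = 3.440
L(0,2) = 160, L_eff = 160/255 = 0.627451
t(0,2) = 4.39 - 3.440·0.627451 = 2.232
Σt over all 3·3 pixels = 409633/25500 ≈ 16.0640392
V = pitch²·Σt = 1.19²·409633/25500 = 22.748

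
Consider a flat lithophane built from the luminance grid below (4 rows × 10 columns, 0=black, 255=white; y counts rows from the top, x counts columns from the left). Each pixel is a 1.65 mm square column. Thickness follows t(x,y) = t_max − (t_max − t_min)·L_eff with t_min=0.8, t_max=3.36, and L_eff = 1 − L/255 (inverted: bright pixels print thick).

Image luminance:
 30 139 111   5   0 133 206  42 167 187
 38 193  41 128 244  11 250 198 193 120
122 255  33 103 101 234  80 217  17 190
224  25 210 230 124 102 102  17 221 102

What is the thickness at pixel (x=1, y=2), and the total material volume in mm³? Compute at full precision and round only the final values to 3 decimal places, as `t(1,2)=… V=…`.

span = t_max - t_min = 3.36 - 0.8 = 2.560
L(1,2) = 255, L_eff = 1 - 255/255 = 0.000000 (inverted)
t(1,2) = 3.36 - 2.560·0.000000 = 3.360
Σt over all 4·10 pixels = 35552/425 ≈ 83.6517647
V = pitch²·Σt = 1.65²·35552/425 = 227.742

t(1,2)=3.360 V=227.742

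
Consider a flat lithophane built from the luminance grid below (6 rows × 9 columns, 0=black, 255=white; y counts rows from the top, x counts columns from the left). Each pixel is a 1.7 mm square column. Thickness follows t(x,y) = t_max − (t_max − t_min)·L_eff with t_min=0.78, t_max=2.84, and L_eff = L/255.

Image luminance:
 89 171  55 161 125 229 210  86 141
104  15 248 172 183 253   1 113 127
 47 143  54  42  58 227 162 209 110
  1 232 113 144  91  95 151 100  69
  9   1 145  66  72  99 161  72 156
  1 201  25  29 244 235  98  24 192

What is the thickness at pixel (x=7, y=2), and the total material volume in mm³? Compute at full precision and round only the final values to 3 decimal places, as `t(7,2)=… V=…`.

t(7,2)=1.152 V=294.702

span = t_max - t_min = 2.84 - 0.78 = 2.060
L(7,2) = 209, L_eff = 209/255 = 0.819608
t(7,2) = 2.84 - 2.060·0.819608 = 1.152
Σt over all 6·9 pixels = 1300157/12750 ≈ 101.9730980
V = pitch²·Σt = 1.7²·1300157/12750 = 294.702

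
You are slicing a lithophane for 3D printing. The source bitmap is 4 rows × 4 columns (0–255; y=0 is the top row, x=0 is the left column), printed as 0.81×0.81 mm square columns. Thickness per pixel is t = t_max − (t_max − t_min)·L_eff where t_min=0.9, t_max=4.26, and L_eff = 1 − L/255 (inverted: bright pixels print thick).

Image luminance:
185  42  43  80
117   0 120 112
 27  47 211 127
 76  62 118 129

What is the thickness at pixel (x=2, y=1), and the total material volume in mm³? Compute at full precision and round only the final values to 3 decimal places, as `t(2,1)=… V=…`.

t(2,1)=2.481 V=22.381

span = t_max - t_min = 4.26 - 0.9 = 3.360
L(2,1) = 120, L_eff = 1 - 120/255 = 0.529412 (inverted)
t(2,1) = 4.26 - 3.360·0.529412 = 2.481
Σt over all 4·4 pixels = 34.112
V = pitch²·Σt = 0.81²·34.112 = 22.381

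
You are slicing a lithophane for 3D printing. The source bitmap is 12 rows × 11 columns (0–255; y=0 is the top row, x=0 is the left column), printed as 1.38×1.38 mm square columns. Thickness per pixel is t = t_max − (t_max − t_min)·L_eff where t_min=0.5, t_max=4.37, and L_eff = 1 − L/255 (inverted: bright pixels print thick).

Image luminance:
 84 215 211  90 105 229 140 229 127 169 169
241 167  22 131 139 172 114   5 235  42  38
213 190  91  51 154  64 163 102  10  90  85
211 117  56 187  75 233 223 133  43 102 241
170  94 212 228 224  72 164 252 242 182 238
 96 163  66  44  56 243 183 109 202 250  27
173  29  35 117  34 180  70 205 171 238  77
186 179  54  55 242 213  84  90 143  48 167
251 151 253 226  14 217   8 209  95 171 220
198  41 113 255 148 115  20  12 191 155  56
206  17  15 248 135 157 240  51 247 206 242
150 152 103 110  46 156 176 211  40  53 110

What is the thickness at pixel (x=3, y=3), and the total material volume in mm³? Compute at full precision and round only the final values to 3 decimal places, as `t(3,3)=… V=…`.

span = t_max - t_min = 4.37 - 0.5 = 3.870
L(3,3) = 187, L_eff = 1 - 187/255 = 0.266667 (inverted)
t(3,3) = 4.37 - 3.870·0.266667 = 3.338
Σt over all 12·11 pixels = 587049/1700 ≈ 345.3229412
V = pitch²·Σt = 1.38²·587049/1700 = 657.633

t(3,3)=3.338 V=657.633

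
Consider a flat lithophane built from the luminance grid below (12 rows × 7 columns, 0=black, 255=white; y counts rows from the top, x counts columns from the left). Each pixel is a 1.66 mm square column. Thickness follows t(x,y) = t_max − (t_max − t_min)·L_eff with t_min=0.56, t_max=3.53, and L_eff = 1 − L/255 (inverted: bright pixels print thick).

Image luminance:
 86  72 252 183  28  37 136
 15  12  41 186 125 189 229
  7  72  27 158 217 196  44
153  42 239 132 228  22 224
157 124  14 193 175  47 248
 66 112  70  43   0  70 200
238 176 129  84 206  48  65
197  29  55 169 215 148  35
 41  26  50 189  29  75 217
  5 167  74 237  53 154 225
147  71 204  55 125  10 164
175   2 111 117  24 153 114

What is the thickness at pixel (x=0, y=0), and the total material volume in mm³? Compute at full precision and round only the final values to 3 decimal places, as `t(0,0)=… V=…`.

t(0,0)=1.562 V=440.267

span = t_max - t_min = 3.53 - 0.56 = 2.970
L(0,0) = 86, L_eff = 1 - 86/255 = 0.662745 (inverted)
t(0,0) = 3.53 - 2.970·0.662745 = 1.562
Σt over all 12·7 pixels = 1358061/8500 ≈ 159.7718824
V = pitch²·Σt = 1.66²·1358061/8500 = 440.267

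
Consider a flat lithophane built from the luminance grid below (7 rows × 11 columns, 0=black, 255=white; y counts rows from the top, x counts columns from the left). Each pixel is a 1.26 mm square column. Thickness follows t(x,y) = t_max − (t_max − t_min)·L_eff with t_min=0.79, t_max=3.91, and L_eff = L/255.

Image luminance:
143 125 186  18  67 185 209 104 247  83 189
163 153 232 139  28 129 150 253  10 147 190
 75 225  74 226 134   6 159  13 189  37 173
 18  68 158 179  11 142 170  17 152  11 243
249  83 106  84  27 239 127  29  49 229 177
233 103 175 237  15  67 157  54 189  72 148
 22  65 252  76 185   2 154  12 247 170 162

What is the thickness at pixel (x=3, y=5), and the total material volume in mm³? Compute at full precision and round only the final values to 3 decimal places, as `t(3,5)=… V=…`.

span = t_max - t_min = 3.91 - 0.79 = 3.120
L(3,5) = 237, L_eff = 237/255 = 0.929412
t(3,5) = 3.91 - 3.120·0.929412 = 1.010
Σt over all 7·11 pixels = 180.846
V = pitch²·Σt = 1.26²·180.846 = 287.111

t(3,5)=1.010 V=287.111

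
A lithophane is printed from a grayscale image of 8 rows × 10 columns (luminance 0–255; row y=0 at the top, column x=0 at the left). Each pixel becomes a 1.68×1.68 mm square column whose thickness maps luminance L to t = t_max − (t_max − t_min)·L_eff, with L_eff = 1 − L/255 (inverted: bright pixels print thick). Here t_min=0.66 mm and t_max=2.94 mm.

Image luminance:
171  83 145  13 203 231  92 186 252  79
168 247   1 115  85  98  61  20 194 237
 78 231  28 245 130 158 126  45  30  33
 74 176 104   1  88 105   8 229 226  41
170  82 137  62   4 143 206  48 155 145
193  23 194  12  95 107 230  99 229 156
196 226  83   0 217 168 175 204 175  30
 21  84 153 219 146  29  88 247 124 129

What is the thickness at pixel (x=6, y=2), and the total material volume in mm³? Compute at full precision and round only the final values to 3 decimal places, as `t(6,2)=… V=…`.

span = t_max - t_min = 2.94 - 0.66 = 2.280
L(6,2) = 126, L_eff = 1 - 126/255 = 0.505882 (inverted)
t(6,2) = 2.94 - 2.280·0.505882 = 1.787
Σt over all 8·10 pixels = 302979/2125 ≈ 142.5783529
V = pitch²·Σt = 1.68²·302979/2125 = 402.413

t(6,2)=1.787 V=402.413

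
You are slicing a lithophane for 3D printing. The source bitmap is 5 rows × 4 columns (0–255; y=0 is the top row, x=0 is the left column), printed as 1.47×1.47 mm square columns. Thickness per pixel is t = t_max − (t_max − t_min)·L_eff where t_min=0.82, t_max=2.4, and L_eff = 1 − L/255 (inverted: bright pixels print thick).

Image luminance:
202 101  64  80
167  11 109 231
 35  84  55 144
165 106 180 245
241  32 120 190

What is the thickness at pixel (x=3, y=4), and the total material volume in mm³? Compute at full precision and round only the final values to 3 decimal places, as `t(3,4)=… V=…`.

t(3,4)=1.997 V=69.742

span = t_max - t_min = 2.4 - 0.82 = 1.580
L(3,4) = 190, L_eff = 1 - 190/255 = 0.254902 (inverted)
t(3,4) = 2.4 - 1.580·0.254902 = 1.997
Σt over all 5·4 pixels = 68583/2125 ≈ 32.2743529
V = pitch²·Σt = 1.47²·68583/2125 = 69.742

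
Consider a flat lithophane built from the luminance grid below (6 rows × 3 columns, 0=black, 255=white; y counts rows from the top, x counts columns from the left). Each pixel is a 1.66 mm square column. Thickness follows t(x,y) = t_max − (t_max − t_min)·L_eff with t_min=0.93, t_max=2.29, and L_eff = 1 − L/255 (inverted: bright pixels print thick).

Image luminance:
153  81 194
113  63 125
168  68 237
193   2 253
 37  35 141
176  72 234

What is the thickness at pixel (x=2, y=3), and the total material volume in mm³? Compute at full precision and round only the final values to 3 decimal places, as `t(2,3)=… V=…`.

t(2,3)=2.279 V=80.592

span = t_max - t_min = 2.29 - 0.93 = 1.360
L(2,3) = 253, L_eff = 1 - 253/255 = 0.007843 (inverted)
t(2,3) = 2.29 - 1.360·0.007843 = 2.279
Σt over all 6·3 pixels = 4387/150 ≈ 29.2466667
V = pitch²·Σt = 1.66²·4387/150 = 80.592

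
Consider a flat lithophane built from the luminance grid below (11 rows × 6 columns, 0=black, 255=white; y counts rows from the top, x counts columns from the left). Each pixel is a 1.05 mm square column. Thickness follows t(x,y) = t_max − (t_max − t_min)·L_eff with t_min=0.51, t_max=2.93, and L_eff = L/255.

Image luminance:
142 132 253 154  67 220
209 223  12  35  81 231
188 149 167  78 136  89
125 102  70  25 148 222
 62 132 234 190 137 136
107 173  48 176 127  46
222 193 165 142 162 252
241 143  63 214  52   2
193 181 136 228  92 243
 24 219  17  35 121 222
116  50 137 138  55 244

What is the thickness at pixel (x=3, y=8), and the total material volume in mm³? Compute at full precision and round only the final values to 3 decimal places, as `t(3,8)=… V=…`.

span = t_max - t_min = 2.93 - 0.51 = 2.420
L(3,8) = 228, L_eff = 228/255 = 0.894118
t(3,8) = 2.93 - 2.420·0.894118 = 0.766
Σt over all 11·6 pixels = 1361107/12750 ≈ 106.7534902
V = pitch²·Σt = 1.05²·1361107/12750 = 117.696

t(3,8)=0.766 V=117.696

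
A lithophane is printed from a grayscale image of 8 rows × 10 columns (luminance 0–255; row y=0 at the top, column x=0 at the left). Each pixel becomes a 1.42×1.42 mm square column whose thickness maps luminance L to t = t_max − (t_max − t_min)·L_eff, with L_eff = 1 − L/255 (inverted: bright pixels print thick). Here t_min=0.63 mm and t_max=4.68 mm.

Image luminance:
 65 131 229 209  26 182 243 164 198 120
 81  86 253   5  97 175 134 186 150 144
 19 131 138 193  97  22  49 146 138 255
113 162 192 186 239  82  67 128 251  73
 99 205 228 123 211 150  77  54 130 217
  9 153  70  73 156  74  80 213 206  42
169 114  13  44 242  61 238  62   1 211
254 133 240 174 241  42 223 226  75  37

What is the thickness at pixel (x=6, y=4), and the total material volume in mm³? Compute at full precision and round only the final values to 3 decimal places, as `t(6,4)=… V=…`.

t(6,4)=1.853 V=451.630

span = t_max - t_min = 4.68 - 0.63 = 4.050
L(6,4) = 77, L_eff = 1 - 77/255 = 0.698039 (inverted)
t(6,4) = 4.68 - 4.050·0.698039 = 1.853
Σt over all 8·10 pixels = 380763/1700 ≈ 223.9782353
V = pitch²·Σt = 1.42²·380763/1700 = 451.630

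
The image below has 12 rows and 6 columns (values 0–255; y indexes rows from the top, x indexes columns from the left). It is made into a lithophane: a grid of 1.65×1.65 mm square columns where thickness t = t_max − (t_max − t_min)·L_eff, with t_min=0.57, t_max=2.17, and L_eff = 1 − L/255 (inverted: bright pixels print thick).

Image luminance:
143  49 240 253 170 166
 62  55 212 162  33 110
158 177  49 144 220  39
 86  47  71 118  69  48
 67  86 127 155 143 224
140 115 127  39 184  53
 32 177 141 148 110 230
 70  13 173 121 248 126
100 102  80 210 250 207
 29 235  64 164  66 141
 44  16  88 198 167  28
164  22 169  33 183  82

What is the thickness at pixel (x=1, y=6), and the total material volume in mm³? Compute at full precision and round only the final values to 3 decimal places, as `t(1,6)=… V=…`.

t(1,6)=1.681 V=261.578

span = t_max - t_min = 2.17 - 0.57 = 1.600
L(1,6) = 177, L_eff = 1 - 177/255 = 0.305882 (inverted)
t(1,6) = 2.17 - 1.600·0.305882 = 1.681
Σt over all 12·6 pixels = 96.08
V = pitch²·Σt = 1.65²·96.08 = 261.578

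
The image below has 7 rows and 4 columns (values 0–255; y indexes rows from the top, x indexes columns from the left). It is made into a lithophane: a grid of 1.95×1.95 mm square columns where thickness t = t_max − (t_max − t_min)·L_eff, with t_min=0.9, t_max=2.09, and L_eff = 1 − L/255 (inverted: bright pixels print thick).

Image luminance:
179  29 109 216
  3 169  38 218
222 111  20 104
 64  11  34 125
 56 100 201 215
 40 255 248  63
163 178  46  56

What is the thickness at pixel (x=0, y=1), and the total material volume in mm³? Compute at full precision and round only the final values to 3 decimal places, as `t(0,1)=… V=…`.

t(0,1)=0.914 V=153.902

span = t_max - t_min = 2.09 - 0.9 = 1.190
L(0,1) = 3, L_eff = 1 - 3/255 = 0.988235 (inverted)
t(0,1) = 2.09 - 1.190·0.988235 = 0.914
Σt over all 7·4 pixels = 40.474
V = pitch²·Σt = 1.95²·40.474 = 153.902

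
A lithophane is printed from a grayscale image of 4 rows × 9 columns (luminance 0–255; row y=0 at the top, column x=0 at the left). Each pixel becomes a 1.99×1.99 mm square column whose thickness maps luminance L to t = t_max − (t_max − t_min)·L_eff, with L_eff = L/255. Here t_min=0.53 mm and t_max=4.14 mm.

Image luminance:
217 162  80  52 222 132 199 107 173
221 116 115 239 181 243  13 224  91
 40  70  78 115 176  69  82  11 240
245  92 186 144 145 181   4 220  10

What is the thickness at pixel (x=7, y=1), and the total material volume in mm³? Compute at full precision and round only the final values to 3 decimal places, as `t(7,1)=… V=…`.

t(7,1)=0.969 V=315.787

span = t_max - t_min = 4.14 - 0.53 = 3.610
L(7,1) = 224, L_eff = 224/255 = 0.878431
t(7,1) = 4.14 - 3.610·0.878431 = 0.969
Σt over all 4·9 pixels = 81337/1020 ≈ 79.7421569
V = pitch²·Σt = 1.99²·81337/1020 = 315.787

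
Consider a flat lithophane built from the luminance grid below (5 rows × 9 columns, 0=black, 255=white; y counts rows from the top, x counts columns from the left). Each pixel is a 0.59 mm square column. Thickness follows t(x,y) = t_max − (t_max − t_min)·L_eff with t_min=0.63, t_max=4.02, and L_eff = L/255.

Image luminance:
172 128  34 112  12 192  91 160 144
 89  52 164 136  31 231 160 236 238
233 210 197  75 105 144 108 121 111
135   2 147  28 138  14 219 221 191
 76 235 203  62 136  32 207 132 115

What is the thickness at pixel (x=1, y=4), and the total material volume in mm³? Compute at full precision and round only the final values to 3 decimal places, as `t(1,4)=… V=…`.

span = t_max - t_min = 4.02 - 0.63 = 3.390
L(1,4) = 235, L_eff = 235/255 = 0.921569
t(1,4) = 4.02 - 3.390·0.921569 = 0.896
Σt over all 5·9 pixels = 862023/8500 ≈ 101.4144706
V = pitch²·Σt = 0.59²·862023/8500 = 35.302

t(1,4)=0.896 V=35.302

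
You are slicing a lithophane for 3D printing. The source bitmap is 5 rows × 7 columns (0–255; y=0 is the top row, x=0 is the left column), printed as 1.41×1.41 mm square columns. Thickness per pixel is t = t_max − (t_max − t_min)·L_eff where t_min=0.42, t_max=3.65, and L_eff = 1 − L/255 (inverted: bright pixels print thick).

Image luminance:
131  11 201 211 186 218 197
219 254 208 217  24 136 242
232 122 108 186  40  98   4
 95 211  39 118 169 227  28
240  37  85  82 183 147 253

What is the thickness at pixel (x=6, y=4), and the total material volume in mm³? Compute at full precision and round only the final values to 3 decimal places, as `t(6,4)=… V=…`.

span = t_max - t_min = 3.65 - 0.42 = 3.230
L(6,4) = 253, L_eff = 1 - 253/255 = 0.007843 (inverted)
t(6,4) = 3.65 - 3.230·0.007843 = 3.625
Σt over all 5·7 pixels = 120071/1500 ≈ 80.0473333
V = pitch²·Σt = 1.41²·120071/1500 = 159.142

t(6,4)=3.625 V=159.142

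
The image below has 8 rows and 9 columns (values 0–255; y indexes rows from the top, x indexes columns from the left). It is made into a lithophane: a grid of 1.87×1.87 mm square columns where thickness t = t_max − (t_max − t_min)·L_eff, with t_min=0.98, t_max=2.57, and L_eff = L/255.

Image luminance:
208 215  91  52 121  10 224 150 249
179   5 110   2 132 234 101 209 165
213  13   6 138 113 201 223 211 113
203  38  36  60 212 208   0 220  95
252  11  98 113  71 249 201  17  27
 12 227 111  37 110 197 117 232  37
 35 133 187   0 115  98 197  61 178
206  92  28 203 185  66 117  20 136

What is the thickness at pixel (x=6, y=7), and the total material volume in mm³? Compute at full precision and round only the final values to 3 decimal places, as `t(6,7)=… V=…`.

span = t_max - t_min = 2.57 - 0.98 = 1.590
L(6,7) = 117, L_eff = 117/255 = 0.458824
t(6,7) = 2.57 - 1.590·0.458824 = 1.840
Σt over all 8·9 pixels = 274808/2125 ≈ 129.3214118
V = pitch²·Σt = 1.87²·274808/2125 = 452.224

t(6,7)=1.840 V=452.224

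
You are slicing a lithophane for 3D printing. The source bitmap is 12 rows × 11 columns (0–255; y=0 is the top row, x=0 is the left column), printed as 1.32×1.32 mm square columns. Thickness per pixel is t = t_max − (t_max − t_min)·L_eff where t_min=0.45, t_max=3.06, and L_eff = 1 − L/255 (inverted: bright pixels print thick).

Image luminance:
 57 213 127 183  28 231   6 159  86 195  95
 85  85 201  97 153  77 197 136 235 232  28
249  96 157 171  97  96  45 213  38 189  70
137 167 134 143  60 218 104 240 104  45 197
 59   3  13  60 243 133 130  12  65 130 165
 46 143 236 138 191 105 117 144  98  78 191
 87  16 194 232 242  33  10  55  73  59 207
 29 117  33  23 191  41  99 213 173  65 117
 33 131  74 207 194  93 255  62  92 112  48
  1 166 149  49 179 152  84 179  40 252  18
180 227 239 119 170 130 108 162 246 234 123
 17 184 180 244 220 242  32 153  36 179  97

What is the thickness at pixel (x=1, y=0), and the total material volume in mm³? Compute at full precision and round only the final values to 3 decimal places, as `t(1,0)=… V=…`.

span = t_max - t_min = 3.06 - 0.45 = 2.610
L(1,0) = 213, L_eff = 1 - 213/255 = 0.164706 (inverted)
t(1,0) = 3.06 - 2.610·0.164706 = 2.630
Σt over all 12·11 pixels = 1964499/8500 ≈ 231.1175294
V = pitch²·Σt = 1.32²·1964499/8500 = 402.699

t(1,0)=2.630 V=402.699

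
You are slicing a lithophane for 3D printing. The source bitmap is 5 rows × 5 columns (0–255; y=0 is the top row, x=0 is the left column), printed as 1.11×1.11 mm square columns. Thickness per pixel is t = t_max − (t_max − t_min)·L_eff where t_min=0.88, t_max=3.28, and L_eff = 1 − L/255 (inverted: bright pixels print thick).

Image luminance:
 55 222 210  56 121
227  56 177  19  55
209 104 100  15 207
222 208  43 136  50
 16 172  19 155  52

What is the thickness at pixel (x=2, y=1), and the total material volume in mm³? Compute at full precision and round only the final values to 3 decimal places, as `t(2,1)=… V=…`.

t(2,1)=2.546 V=60.805

span = t_max - t_min = 3.28 - 0.88 = 2.400
L(2,1) = 177, L_eff = 1 - 177/255 = 0.305882 (inverted)
t(2,1) = 3.28 - 2.400·0.305882 = 2.546
Σt over all 5·5 pixels = 20974/425 ≈ 49.3505882
V = pitch²·Σt = 1.11²·20974/425 = 60.805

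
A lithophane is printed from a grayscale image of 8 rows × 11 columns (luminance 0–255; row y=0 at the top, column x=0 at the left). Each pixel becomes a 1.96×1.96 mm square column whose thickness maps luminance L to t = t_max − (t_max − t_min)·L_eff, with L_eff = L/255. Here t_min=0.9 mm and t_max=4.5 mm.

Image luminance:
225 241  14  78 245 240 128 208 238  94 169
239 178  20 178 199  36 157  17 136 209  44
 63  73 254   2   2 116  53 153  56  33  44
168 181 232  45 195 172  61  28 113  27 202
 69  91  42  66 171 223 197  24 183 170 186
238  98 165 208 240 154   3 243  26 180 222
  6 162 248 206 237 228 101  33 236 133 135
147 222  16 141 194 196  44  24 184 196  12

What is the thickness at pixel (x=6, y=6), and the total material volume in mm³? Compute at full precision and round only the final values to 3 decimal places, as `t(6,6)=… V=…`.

span = t_max - t_min = 4.5 - 0.9 = 3.600
L(6,6) = 101, L_eff = 101/255 = 0.396078
t(6,6) = 4.5 - 3.600·0.396078 = 3.074
Σt over all 8·11 pixels = 228.48
V = pitch²·Σt = 1.96²·228.48 = 877.729

t(6,6)=3.074 V=877.729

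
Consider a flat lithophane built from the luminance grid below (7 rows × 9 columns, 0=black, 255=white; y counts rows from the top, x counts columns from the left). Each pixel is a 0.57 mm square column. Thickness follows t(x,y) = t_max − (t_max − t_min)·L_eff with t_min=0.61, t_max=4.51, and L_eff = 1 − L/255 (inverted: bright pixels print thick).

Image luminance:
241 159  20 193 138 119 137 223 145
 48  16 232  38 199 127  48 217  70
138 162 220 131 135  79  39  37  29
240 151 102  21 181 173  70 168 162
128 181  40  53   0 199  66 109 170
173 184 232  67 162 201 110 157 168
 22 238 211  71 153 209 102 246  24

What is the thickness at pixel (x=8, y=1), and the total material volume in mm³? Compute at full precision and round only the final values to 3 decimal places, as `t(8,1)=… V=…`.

span = t_max - t_min = 4.51 - 0.61 = 3.900
L(8,1) = 70, L_eff = 1 - 70/255 = 0.725490 (inverted)
t(8,1) = 4.51 - 3.900·0.725490 = 1.681
Σt over all 7·9 pixels = 56143/340 ≈ 165.1264706
V = pitch²·Σt = 0.57²·56143/340 = 53.650

t(8,1)=1.681 V=53.650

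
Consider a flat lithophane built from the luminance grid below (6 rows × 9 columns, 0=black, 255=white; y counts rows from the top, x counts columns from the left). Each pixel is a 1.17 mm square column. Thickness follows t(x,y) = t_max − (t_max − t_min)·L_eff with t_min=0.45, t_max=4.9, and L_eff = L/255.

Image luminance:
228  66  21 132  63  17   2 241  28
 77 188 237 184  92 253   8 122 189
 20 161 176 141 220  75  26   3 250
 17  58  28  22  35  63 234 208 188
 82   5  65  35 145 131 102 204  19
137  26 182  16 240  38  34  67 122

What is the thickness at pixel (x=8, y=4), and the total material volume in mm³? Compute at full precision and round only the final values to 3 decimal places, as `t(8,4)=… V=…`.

span = t_max - t_min = 4.9 - 0.45 = 4.450
L(8,4) = 19, L_eff = 19/255 = 0.074510
t(8,4) = 4.9 - 4.450·0.074510 = 4.568
Σt over all 6·9 pixels = 840113/5100 ≈ 164.7280392
V = pitch²·Σt = 1.17²·840113/5100 = 225.496

t(8,4)=4.568 V=225.496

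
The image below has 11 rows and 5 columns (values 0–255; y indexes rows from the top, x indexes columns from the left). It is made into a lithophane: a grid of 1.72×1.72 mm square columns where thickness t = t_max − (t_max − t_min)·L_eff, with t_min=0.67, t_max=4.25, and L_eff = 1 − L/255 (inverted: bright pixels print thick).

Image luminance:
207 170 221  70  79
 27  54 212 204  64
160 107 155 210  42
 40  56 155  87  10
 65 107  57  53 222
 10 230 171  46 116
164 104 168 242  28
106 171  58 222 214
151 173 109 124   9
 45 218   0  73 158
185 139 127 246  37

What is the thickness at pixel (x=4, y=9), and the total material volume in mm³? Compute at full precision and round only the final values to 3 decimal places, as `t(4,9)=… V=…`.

t(4,9)=2.888 V=386.379

span = t_max - t_min = 4.25 - 0.67 = 3.580
L(4,9) = 158, L_eff = 1 - 158/255 = 0.380392 (inverted)
t(4,9) = 4.25 - 3.580·0.380392 = 2.888
Σt over all 11·5 pixels = 1110133/8500 ≈ 130.6038824
V = pitch²·Σt = 1.72²·1110133/8500 = 386.379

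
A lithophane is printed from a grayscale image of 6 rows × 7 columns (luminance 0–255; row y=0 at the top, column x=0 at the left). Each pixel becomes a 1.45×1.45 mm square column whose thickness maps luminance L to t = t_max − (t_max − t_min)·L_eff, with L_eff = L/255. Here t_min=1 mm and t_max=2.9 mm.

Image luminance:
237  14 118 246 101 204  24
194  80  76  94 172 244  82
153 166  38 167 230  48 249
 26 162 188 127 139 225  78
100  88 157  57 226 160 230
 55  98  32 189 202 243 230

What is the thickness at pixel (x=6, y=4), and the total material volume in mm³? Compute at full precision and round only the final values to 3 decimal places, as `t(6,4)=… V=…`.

span = t_max - t_min = 2.9 - 1 = 1.900
L(6,4) = 230, L_eff = 230/255 = 0.901961
t(6,4) = 2.9 - 1.900·0.901961 = 1.186
Σt over all 6·7 pixels = 65853/850 ≈ 77.4741176
V = pitch²·Σt = 1.45²·65853/850 = 162.889

t(6,4)=1.186 V=162.889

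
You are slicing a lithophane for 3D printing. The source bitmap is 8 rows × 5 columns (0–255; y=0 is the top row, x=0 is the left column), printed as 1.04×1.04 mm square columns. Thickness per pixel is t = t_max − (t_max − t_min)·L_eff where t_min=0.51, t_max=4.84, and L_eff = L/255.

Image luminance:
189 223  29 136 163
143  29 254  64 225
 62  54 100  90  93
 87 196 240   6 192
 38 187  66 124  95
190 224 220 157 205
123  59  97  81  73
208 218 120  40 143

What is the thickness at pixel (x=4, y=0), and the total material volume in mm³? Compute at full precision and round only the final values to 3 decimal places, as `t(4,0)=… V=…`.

t(4,0)=2.072 V=113.105

span = t_max - t_min = 4.84 - 0.51 = 4.330
L(4,0) = 163, L_eff = 163/255 = 0.639216
t(4,0) = 4.84 - 4.330·0.639216 = 2.072
Σt over all 8·5 pixels = 2666581/25500 ≈ 104.5718039
V = pitch²·Σt = 1.04²·2666581/25500 = 113.105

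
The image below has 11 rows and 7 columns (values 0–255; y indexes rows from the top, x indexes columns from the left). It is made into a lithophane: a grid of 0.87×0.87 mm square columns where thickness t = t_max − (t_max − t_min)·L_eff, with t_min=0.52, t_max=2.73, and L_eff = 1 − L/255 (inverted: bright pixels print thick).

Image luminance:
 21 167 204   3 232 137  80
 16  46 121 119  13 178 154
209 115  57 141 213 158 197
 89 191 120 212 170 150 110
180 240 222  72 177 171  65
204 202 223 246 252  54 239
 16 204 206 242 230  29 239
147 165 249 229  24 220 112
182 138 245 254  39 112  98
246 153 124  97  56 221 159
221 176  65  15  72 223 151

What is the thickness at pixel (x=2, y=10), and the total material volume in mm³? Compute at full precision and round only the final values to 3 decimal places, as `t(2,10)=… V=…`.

span = t_max - t_min = 2.73 - 0.52 = 2.210
L(2,10) = 65, L_eff = 1 - 65/255 = 0.745098 (inverted)
t(2,10) = 2.73 - 2.210·0.745098 = 1.083
Σt over all 11·7 pixels = 139.958
V = pitch²·Σt = 0.87²·139.958 = 105.934

t(2,10)=1.083 V=105.934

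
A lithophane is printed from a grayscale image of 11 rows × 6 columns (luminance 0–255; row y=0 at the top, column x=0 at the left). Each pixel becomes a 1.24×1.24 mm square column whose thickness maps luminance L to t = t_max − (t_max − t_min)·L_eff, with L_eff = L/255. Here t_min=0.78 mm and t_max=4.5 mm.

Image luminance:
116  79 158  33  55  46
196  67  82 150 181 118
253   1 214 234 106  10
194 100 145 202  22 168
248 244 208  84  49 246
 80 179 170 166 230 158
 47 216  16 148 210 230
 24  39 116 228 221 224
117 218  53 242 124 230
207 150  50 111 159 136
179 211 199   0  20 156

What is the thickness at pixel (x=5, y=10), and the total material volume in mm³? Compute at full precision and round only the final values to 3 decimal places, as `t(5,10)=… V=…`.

t(5,10)=2.224 V=248.666

span = t_max - t_min = 4.5 - 0.78 = 3.720
L(5,10) = 156, L_eff = 156/255 = 0.611765
t(5,10) = 4.5 - 3.720·0.611765 = 2.224
Σt over all 11·6 pixels = 343662/2125 ≈ 161.7232941
V = pitch²·Σt = 1.24²·343662/2125 = 248.666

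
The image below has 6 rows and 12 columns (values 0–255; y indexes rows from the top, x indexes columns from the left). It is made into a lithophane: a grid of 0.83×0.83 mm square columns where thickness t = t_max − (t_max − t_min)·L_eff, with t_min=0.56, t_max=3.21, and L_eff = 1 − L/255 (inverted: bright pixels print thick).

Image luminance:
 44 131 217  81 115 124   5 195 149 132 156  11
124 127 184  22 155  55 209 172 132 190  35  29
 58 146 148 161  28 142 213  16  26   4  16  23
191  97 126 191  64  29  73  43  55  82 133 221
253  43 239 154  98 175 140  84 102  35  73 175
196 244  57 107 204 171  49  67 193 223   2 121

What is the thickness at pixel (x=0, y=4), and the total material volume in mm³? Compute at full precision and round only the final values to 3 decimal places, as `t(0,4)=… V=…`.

t(0,4)=3.189 V=87.090

span = t_max - t_min = 3.21 - 0.56 = 2.650
L(0,4) = 253, L_eff = 1 - 253/255 = 0.007843 (inverted)
t(0,4) = 3.21 - 2.650·0.007843 = 3.189
Σt over all 6·12 pixels = 644737/5100 ≈ 126.4190196
V = pitch²·Σt = 0.83²·644737/5100 = 87.090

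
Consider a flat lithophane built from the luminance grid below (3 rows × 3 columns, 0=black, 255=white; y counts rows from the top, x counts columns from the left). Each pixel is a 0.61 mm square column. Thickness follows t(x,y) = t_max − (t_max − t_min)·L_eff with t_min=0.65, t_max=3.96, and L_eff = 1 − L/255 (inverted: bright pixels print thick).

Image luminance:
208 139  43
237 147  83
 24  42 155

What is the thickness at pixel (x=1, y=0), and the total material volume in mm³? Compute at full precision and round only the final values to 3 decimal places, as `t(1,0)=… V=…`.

span = t_max - t_min = 3.96 - 0.65 = 3.310
L(1,0) = 139, L_eff = 1 - 139/255 = 0.454902 (inverted)
t(1,0) = 3.96 - 3.310·0.454902 = 2.454
Σt over all 3·3 pixels = 505993/25500 ≈ 19.8428627
V = pitch²·Σt = 0.61²·505993/25500 = 7.384

t(1,0)=2.454 V=7.384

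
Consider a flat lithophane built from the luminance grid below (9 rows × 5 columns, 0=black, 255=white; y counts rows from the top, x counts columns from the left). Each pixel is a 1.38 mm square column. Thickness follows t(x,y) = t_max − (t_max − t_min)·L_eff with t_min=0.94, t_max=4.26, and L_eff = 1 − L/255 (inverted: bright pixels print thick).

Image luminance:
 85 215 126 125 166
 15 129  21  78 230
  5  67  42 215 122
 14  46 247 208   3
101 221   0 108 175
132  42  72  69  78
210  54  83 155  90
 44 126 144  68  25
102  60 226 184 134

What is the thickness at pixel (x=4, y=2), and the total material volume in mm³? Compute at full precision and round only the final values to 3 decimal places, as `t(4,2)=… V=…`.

t(4,2)=2.528 V=201.107

span = t_max - t_min = 4.26 - 0.94 = 3.320
L(4,2) = 122, L_eff = 1 - 122/255 = 0.521569 (inverted)
t(4,2) = 4.26 - 3.320·0.521569 = 2.528
Σt over all 9·5 pixels = 79201/750 ≈ 105.6013333
V = pitch²·Σt = 1.38²·79201/750 = 201.107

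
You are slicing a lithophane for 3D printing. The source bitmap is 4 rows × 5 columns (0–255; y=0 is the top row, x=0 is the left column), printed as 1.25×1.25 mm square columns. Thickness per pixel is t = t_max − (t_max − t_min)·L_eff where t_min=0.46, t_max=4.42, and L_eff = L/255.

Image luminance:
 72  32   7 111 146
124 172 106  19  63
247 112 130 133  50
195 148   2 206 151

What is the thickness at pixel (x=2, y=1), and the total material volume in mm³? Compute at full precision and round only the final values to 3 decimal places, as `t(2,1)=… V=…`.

t(2,1)=2.774 V=84.112

span = t_max - t_min = 4.42 - 0.46 = 3.960
L(2,1) = 106, L_eff = 106/255 = 0.415686
t(2,1) = 4.42 - 3.960·0.415686 = 2.774
Σt over all 4·5 pixels = 114392/2125 ≈ 53.8315294
V = pitch²·Σt = 1.25²·114392/2125 = 84.112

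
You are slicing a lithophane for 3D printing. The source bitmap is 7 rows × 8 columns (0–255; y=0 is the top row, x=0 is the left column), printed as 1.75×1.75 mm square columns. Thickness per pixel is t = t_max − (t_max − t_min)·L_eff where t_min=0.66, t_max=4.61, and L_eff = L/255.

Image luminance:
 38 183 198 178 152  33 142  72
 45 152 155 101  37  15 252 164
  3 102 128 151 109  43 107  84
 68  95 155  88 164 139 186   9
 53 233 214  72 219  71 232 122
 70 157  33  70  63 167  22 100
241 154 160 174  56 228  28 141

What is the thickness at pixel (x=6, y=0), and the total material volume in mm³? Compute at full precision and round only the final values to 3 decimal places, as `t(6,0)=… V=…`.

span = t_max - t_min = 4.61 - 0.66 = 3.950
L(6,0) = 142, L_eff = 142/255 = 0.556863
t(6,0) = 4.61 - 3.950·0.556863 = 2.410
Σt over all 7·8 pixels = 198251/1275 ≈ 155.4909804
V = pitch²·Σt = 1.75²·198251/1275 = 476.191

t(6,0)=2.410 V=476.191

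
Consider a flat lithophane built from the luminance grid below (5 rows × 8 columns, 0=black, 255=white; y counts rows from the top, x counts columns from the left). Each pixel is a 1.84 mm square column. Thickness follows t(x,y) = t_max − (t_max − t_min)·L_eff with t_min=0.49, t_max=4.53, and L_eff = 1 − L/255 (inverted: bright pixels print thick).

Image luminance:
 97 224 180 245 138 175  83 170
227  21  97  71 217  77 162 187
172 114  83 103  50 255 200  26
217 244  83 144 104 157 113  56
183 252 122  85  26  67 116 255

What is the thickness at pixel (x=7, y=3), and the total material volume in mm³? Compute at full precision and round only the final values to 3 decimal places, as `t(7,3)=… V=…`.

t(7,3)=1.377 V=366.626

span = t_max - t_min = 4.53 - 0.49 = 4.040
L(7,3) = 56, L_eff = 1 - 56/255 = 0.780392 (inverted)
t(7,3) = 4.53 - 4.040·0.780392 = 1.377
Σt over all 5·8 pixels = 230116/2125 ≈ 108.2898824
V = pitch²·Σt = 1.84²·230116/2125 = 366.626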